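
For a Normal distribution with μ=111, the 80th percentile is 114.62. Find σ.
σ = 4.3012

For X ~ Normal(μ, σ), the p-th percentile satisfies x = μ + z_p × σ,
where z_p = Φ⁻¹(p) is the standard normal quantile.

Step 1: z_{0.8} = Φ⁻¹(0.8) = 0.8416

Step 2: Solve for σ:
114.62 = 111 + 0.8416 × σ
σ = (114.62 - 111) / 0.8416
σ = 3.62 / 0.8416
σ = 4.3012

Verification: μ + z × σ = 111 + 0.8416 × 4.3012 = 114.62 ✓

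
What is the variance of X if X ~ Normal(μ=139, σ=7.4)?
54.7600

We have X ~ Normal(μ=139, σ=7.4).

For a Normal distribution with μ=139, σ=7.4:
Var(X) = 54.7600

The variance measures the spread of the distribution around the mean.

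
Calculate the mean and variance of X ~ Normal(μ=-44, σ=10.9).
E[X] = -44.0000, Var(X) = 118.8100

We have X ~ Normal(μ=-44, σ=10.9).

For a Normal distribution with μ=-44, σ=10.9:

Expected value:
E[X] = -44.0000

Variance:
Var(X) = 118.8100

Standard deviation:
σ = √Var(X) = 10.9000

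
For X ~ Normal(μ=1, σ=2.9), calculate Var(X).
8.4100

We have X ~ Normal(μ=1, σ=2.9).

For a Normal distribution with μ=1, σ=2.9:
Var(X) = 8.4100

The variance measures the spread of the distribution around the mean.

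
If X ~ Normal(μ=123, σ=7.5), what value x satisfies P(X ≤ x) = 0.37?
120.5111

We have X ~ Normal(μ=123, σ=7.5).

We want to find x such that P(X ≤ x) = 0.37.

This is the 37th percentile, which means 37% of values fall below this point.

Using the inverse CDF (quantile function):
x = F⁻¹(0.37) = 120.5111

Verification: P(X ≤ 120.5111) = 0.37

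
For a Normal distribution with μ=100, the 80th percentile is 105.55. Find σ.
σ = 6.5944

For X ~ Normal(μ, σ), the p-th percentile satisfies x = μ + z_p × σ,
where z_p = Φ⁻¹(p) is the standard normal quantile.

Step 1: z_{0.8} = Φ⁻¹(0.8) = 0.8416

Step 2: Solve for σ:
105.55 = 100 + 0.8416 × σ
σ = (105.55 - 100) / 0.8416
σ = 5.55 / 0.8416
σ = 6.5944

Verification: μ + z × σ = 100 + 0.8416 × 6.5944 = 105.55 ✓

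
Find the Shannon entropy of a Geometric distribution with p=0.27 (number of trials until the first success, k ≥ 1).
2.1602 nats

We have X ~ Geometric(p=0.27) (number of trials until the first success, k ≥ 1).

The Shannon entropy measures the uncertainty or information content of the distribution.

For a Geometric distribution with p=0.27 (number of trials until the first success, k ≥ 1):
H(X) = 2.1602 nats

(In bits, this would be 3.1165 bits.)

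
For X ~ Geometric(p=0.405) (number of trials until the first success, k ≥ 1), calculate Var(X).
3.6275

We have X ~ Geometric(p=0.405) (number of trials until the first success, k ≥ 1).

For a Geometric distribution with p=0.405 (number of trials until the first success, k ≥ 1):
Var(X) = 3.6275

The variance measures the spread of the distribution around the mean.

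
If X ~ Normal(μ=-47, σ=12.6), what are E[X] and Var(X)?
E[X] = -47.0000, Var(X) = 158.7600

We have X ~ Normal(μ=-47, σ=12.6).

For a Normal distribution with μ=-47, σ=12.6:

Expected value:
E[X] = -47.0000

Variance:
Var(X) = 158.7600

Standard deviation:
σ = √Var(X) = 12.6000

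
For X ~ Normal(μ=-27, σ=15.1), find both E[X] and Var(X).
E[X] = -27.0000, Var(X) = 228.0100

We have X ~ Normal(μ=-27, σ=15.1).

For a Normal distribution with μ=-27, σ=15.1:

Expected value:
E[X] = -27.0000

Variance:
Var(X) = 228.0100

Standard deviation:
σ = √Var(X) = 15.1000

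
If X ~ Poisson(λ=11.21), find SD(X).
3.3481

We have X ~ Poisson(λ=11.21).

For a Poisson distribution with λ=11.21:
σ = √Var(X) = 3.3481

The standard deviation is the square root of the variance.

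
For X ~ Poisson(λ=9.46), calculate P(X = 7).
0.104805

We have X ~ Poisson(λ=9.46).

For a Poisson distribution, the PMF gives us the probability of each outcome.

Using the PMF formula:
P(X = 7) = 0.104805

Rounded to 4 decimal places: 0.1048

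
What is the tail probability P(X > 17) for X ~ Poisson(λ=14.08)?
0.178551

We have X ~ Poisson(λ=14.08).

P(X > 17) = 1 - P(X ≤ 17)
                = 1 - F(17)
                = 1 - 0.821449
                = 0.178551

So there's approximately a 17.9% chance that X exceeds 17.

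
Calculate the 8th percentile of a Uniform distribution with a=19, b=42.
20.8400

We have X ~ Uniform(a=19, b=42).

We want to find x such that P(X ≤ x) = 0.08.

This is the 8th percentile, which means 8% of values fall below this point.

Using the inverse CDF (quantile function):
x = F⁻¹(0.08) = 20.8400

Verification: P(X ≤ 20.8400) = 0.08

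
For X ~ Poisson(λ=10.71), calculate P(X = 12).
0.106131

We have X ~ Poisson(λ=10.71).

For a Poisson distribution, the PMF gives us the probability of each outcome.

Using the PMF formula:
P(X = 12) = 0.106131

Rounded to 4 decimal places: 0.1061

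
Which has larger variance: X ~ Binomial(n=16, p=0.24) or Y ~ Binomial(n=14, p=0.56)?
Y has larger variance (3.4496 > 2.9184)

Compute the variance for each distribution:

X ~ Binomial(n=16, p=0.24):
Var(X) = 2.9184

Y ~ Binomial(n=14, p=0.56):
Var(Y) = 3.4496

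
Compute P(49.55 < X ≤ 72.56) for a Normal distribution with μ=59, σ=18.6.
0.461305

We have X ~ Normal(μ=59, σ=18.6).

To find P(49.55 < X ≤ 72.56), we use:
P(49.55 < X ≤ 72.56) = P(X ≤ 72.56) - P(X ≤ 49.55)
                 = F(72.56) - F(49.55)
                 = 0.767009 - 0.305704
                 = 0.461305

So there's approximately a 46.1% chance that X falls in this range.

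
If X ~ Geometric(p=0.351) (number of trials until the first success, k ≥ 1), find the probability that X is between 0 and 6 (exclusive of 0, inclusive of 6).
0.925275

We have X ~ Geometric(p=0.351) (number of trials until the first success, k ≥ 1).

To find P(0 < X ≤ 6), we use:
P(0 < X ≤ 6) = P(X ≤ 6) - P(X ≤ 0)
                 = F(6) - F(0)
                 = 0.925275 - 0.000000
                 = 0.925275

So there's approximately a 92.5% chance that X falls in this range.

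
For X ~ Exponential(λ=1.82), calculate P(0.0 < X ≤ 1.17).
0.881091

We have X ~ Exponential(λ=1.82).

To find P(0.0 < X ≤ 1.17), we use:
P(0.0 < X ≤ 1.17) = P(X ≤ 1.17) - P(X ≤ 0.0)
                 = F(1.17) - F(0.0)
                 = 0.881091 - 0.000000
                 = 0.881091

So there's approximately a 88.1% chance that X falls in this range.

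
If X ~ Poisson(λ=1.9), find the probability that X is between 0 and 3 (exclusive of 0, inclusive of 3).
0.725134

We have X ~ Poisson(λ=1.9).

To find P(0 < X ≤ 3), we use:
P(0 < X ≤ 3) = P(X ≤ 3) - P(X ≤ 0)
                 = F(3) - F(0)
                 = 0.874702 - 0.149569
                 = 0.725134

So there's approximately a 72.5% chance that X falls in this range.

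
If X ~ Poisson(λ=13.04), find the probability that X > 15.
0.239943

We have X ~ Poisson(λ=13.04).

P(X > 15) = 1 - P(X ≤ 15)
                = 1 - F(15)
                = 1 - 0.760057
                = 0.239943

So there's approximately a 24.0% chance that X exceeds 15.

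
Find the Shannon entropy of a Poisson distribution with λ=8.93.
2.5037 nats

We have X ~ Poisson(λ=8.93).

The Shannon entropy measures the uncertainty or information content of the distribution.

For a Poisson distribution with λ=8.93:
H(X) = 2.5037 nats

(In bits, this would be 3.6121 bits.)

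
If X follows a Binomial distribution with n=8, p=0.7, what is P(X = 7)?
0.197650

We have X ~ Binomial(n=8, p=0.7).

For a Binomial distribution, the PMF gives us the probability of each outcome.

Using the PMF formula:
P(X = 7) = 0.197650

Rounded to 4 decimal places: 0.1977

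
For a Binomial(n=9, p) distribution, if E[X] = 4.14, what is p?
p = 0.46

For a Binomial(n, p) distribution:
E[X] = n × p

Given n = 9 and E[X] = 4.14:
4.14 = 9 × p
p = 4.14 / 9 = 0.46

Verification: Binomial(9, 0.46) has E[X] = 4.14 ✓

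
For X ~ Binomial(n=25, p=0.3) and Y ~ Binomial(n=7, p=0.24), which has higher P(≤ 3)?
Y has higher probability (P(Y ≤ 3) = 0.9383 > P(X ≤ 3) = 0.0332)

Compute P(≤ 3) for each distribution:

X ~ Binomial(n=25, p=0.3):
P(X ≤ 3) = 0.0332

Y ~ Binomial(n=7, p=0.24):
P(Y ≤ 3) = 0.9383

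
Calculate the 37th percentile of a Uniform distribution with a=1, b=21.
8.4000

We have X ~ Uniform(a=1, b=21).

We want to find x such that P(X ≤ x) = 0.37.

This is the 37th percentile, which means 37% of values fall below this point.

Using the inverse CDF (quantile function):
x = F⁻¹(0.37) = 8.4000

Verification: P(X ≤ 8.4000) = 0.37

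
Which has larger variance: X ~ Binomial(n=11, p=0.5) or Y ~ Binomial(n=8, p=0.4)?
X has larger variance (2.7500 > 1.9200)

Compute the variance for each distribution:

X ~ Binomial(n=11, p=0.5):
Var(X) = 2.7500

Y ~ Binomial(n=8, p=0.4):
Var(Y) = 1.9200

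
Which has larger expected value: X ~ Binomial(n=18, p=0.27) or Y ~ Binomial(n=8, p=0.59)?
X has larger mean (4.8600 > 4.7200)

Compute the expected value for each distribution:

X ~ Binomial(n=18, p=0.27):
E[X] = 4.8600

Y ~ Binomial(n=8, p=0.59):
E[Y] = 4.7200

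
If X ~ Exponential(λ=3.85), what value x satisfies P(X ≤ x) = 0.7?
0.3127

We have X ~ Exponential(λ=3.85).

We want to find x such that P(X ≤ x) = 0.7.

This is the 70th percentile, which means 70% of values fall below this point.

Using the inverse CDF (quantile function):
x = F⁻¹(0.7) = 0.3127

Verification: P(X ≤ 0.3127) = 0.7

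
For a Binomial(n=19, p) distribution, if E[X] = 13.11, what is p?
p = 0.69

For a Binomial(n, p) distribution:
E[X] = n × p

Given n = 19 and E[X] = 13.11:
13.11 = 19 × p
p = 13.11 / 19 = 0.69

Verification: Binomial(19, 0.69) has E[X] = 13.11 ✓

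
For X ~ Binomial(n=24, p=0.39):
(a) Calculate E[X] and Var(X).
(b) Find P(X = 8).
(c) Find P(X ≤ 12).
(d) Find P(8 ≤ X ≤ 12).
(a) E[X] = 9.3600, Var(X) = 5.7096
(b) P(X = 8) = 0.144664
(c) P(X ≤ 12) = 0.904346
(d) P(8 ≤ X ≤ 12) = 0.683962

We have X ~ Binomial(n=24, p=0.39).

(a) Moments:
E[X] = 9.3600
Var(X) = 5.7096
σ = √Var(X) = 2.3895

(b) Point probability using PMF:
P(X = 8) = 0.144664

(c) Cumulative probability using CDF:
P(X ≤ 12) = F(12) = 0.904346

(d) Range probability:
P(8 ≤ X ≤ 12) = P(X ≤ 12) - P(X ≤ 7)
                   = F(12) - F(7)
                   = 0.904346 - 0.220383
                   = 0.683962

This means approximately 68.4% of outcomes fall in the interval [8, 12].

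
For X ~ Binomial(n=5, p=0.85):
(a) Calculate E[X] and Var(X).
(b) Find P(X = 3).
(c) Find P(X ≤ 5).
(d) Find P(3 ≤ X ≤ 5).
(a) E[X] = 4.2500, Var(X) = 0.6375
(b) P(X = 3) = 0.138178
(c) P(X ≤ 5) = 1.000000
(d) P(3 ≤ X ≤ 5) = 0.973388

We have X ~ Binomial(n=5, p=0.85).

(a) Moments:
E[X] = 4.2500
Var(X) = 0.6375
σ = √Var(X) = 0.7984

(b) Point probability using PMF:
P(X = 3) = 0.138178

(c) Cumulative probability using CDF:
P(X ≤ 5) = F(5) = 1.000000

(d) Range probability:
P(3 ≤ X ≤ 5) = P(X ≤ 5) - P(X ≤ 2)
                   = F(5) - F(2)
                   = 1.000000 - 0.026612
                   = 0.973388

This means approximately 97.3% of outcomes fall in the interval [3, 5].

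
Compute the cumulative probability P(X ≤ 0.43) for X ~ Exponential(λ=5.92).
0.921574

We have X ~ Exponential(λ=5.92).

The CDF gives us P(X ≤ k).

Using the CDF:
P(X ≤ 0.43) = 0.921574

This means there's approximately a 92.2% chance that X is at most 0.43.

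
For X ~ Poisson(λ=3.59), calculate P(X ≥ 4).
0.482657

We have X ~ Poisson(λ=3.59).

For discrete distributions, P(X ≥ 4) = 1 - P(X ≤ 3).

P(X ≤ 3) = 0.517343
P(X ≥ 4) = 1 - 0.517343 = 0.482657

So there's approximately a 48.3% chance that X is at least 4.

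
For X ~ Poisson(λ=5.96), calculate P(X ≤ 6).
0.612727

We have X ~ Poisson(λ=5.96).

The CDF gives us P(X ≤ k).

Using the CDF:
P(X ≤ 6) = 0.612727

This means there's approximately a 61.3% chance that X is at most 6.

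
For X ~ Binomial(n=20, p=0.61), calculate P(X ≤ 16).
0.980186

We have X ~ Binomial(n=20, p=0.61).

The CDF gives us P(X ≤ k).

Using the CDF:
P(X ≤ 16) = 0.980186

This means there's approximately a 98.0% chance that X is at most 16.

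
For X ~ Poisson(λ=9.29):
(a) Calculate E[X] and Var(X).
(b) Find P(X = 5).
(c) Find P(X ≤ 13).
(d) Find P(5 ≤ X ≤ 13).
(a) E[X] = 9.2900, Var(X) = 9.2900
(b) P(X = 5) = 0.053248
(c) P(X ≤ 13) = 0.910593
(d) P(5 ≤ X ≤ 13) = 0.864659

We have X ~ Poisson(λ=9.29).

(a) Moments:
E[X] = 9.2900
Var(X) = 9.2900
σ = √Var(X) = 3.0480

(b) Point probability using PMF:
P(X = 5) = 0.053248

(c) Cumulative probability using CDF:
P(X ≤ 13) = F(13) = 0.910593

(d) Range probability:
P(5 ≤ X ≤ 13) = P(X ≤ 13) - P(X ≤ 4)
                   = F(13) - F(4)
                   = 0.910593 - 0.045933
                   = 0.864659

This means approximately 86.5% of outcomes fall in the interval [5, 13].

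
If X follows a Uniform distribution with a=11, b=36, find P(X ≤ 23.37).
0.494800

We have X ~ Uniform(a=11, b=36).

The CDF gives us P(X ≤ k).

Using the CDF:
P(X ≤ 23.37) = 0.494800

This means there's approximately a 49.5% chance that X is at most 23.37.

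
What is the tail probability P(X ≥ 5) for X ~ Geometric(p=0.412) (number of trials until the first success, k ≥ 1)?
0.119539

We have X ~ Geometric(p=0.412) (number of trials until the first success, k ≥ 1).

For discrete distributions, P(X ≥ 5) = 1 - P(X ≤ 4).

P(X ≤ 4) = 0.880461
P(X ≥ 5) = 1 - 0.880461 = 0.119539

So there's approximately a 12.0% chance that X is at least 5.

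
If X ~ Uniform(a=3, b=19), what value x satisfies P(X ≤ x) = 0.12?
4.9200

We have X ~ Uniform(a=3, b=19).

We want to find x such that P(X ≤ x) = 0.12.

This is the 12th percentile, which means 12% of values fall below this point.

Using the inverse CDF (quantile function):
x = F⁻¹(0.12) = 4.9200

Verification: P(X ≤ 4.9200) = 0.12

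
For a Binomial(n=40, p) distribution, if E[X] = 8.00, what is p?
p = 0.2

For a Binomial(n, p) distribution:
E[X] = n × p

Given n = 40 and E[X] = 8.00:
8.00 = 40 × p
p = 8.00 / 40 = 0.2

Verification: Binomial(40, 0.2) has E[X] = 8.00 ✓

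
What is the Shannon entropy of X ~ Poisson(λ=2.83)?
1.8994 nats

We have X ~ Poisson(λ=2.83).

The Shannon entropy measures the uncertainty or information content of the distribution.

For a Poisson distribution with λ=2.83:
H(X) = 1.8994 nats

(In bits, this would be 2.7403 bits.)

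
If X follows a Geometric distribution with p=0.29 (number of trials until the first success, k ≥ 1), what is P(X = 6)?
0.052323

We have X ~ Geometric(p=0.29) (number of trials until the first success, k ≥ 1).

For a Geometric distribution, the PMF gives us the probability of each outcome.

Using the PMF formula:
P(X = 6) = 0.052323

Rounded to 4 decimal places: 0.0523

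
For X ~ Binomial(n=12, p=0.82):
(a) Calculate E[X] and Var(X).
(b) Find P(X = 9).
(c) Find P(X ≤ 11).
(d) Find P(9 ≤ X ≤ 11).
(a) E[X] = 9.8400, Var(X) = 1.7712
(b) P(X = 9) = 0.215063
(c) P(X ≤ 11) = 0.907580
(d) P(9 ≤ X ≤ 11) = 0.752429

We have X ~ Binomial(n=12, p=0.82).

(a) Moments:
E[X] = 9.8400
Var(X) = 1.7712
σ = √Var(X) = 1.3309

(b) Point probability using PMF:
P(X = 9) = 0.215063

(c) Cumulative probability using CDF:
P(X ≤ 11) = F(11) = 0.907580

(d) Range probability:
P(9 ≤ X ≤ 11) = P(X ≤ 11) - P(X ≤ 8)
                   = F(11) - F(8)
                   = 0.907580 - 0.155151
                   = 0.752429

This means approximately 75.2% of outcomes fall in the interval [9, 11].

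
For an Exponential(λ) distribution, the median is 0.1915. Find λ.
λ = 3.6196

For X ~ Exponential(λ), the CDF is F(x) = 1 - e^(-λx).
The median m satisfies F(m) = 0.5:
1 - e^(-λm) = 0.5
e^(-λm) = 0.5
λm = ln(2)
m = ln(2) / λ

Given m = 0.1915:
λ = ln(2) / 0.1915 = 0.693147 / 0.1915 = 3.6196

Verification: ln(2) / 3.6196 = 0.1915 ✓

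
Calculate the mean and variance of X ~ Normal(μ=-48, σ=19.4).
E[X] = -48.0000, Var(X) = 376.3600

We have X ~ Normal(μ=-48, σ=19.4).

For a Normal distribution with μ=-48, σ=19.4:

Expected value:
E[X] = -48.0000

Variance:
Var(X) = 376.3600

Standard deviation:
σ = √Var(X) = 19.4000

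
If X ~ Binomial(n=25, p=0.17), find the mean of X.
4.2500

We have X ~ Binomial(n=25, p=0.17).

For a Binomial distribution with n=25, p=0.17:
E[X] = 4.2500

This is the expected (average) value of X.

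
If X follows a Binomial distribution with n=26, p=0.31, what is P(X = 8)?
0.167469

We have X ~ Binomial(n=26, p=0.31).

For a Binomial distribution, the PMF gives us the probability of each outcome.

Using the PMF formula:
P(X = 8) = 0.167469

Rounded to 4 decimal places: 0.1675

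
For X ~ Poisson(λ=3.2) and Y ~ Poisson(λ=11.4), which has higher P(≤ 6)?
X has higher probability (P(X ≤ 6) = 0.9554 > P(Y ≤ 6) = 0.0636)

Compute P(≤ 6) for each distribution:

X ~ Poisson(λ=3.2):
P(X ≤ 6) = 0.9554

Y ~ Poisson(λ=11.4):
P(Y ≤ 6) = 0.0636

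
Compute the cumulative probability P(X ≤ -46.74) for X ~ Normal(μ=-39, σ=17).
0.324449

We have X ~ Normal(μ=-39, σ=17).

The CDF gives us P(X ≤ k).

Using the CDF:
P(X ≤ -46.74) = 0.324449

This means there's approximately a 32.4% chance that X is at most -46.74.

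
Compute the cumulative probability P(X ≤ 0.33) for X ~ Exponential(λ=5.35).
0.828899

We have X ~ Exponential(λ=5.35).

The CDF gives us P(X ≤ k).

Using the CDF:
P(X ≤ 0.33) = 0.828899

This means there's approximately a 82.9% chance that X is at most 0.33.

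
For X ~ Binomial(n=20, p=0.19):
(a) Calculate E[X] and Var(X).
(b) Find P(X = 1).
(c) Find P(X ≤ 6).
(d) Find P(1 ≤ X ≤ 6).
(a) E[X] = 3.8000, Var(X) = 3.0780
(b) P(X = 1) = 0.069342
(c) P(X ≤ 6) = 0.931096
(d) P(1 ≤ X ≤ 6) = 0.916315

We have X ~ Binomial(n=20, p=0.19).

(a) Moments:
E[X] = 3.8000
Var(X) = 3.0780
σ = √Var(X) = 1.7544

(b) Point probability using PMF:
P(X = 1) = 0.069342

(c) Cumulative probability using CDF:
P(X ≤ 6) = F(6) = 0.931096

(d) Range probability:
P(1 ≤ X ≤ 6) = P(X ≤ 6) - P(X ≤ 0)
                   = F(6) - F(0)
                   = 0.931096 - 0.014781
                   = 0.916315

This means approximately 91.6% of outcomes fall in the interval [1, 6].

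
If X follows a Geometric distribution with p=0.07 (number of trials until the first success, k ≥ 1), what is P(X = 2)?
0.065100

We have X ~ Geometric(p=0.07) (number of trials until the first success, k ≥ 1).

For a Geometric distribution, the PMF gives us the probability of each outcome.

Using the PMF formula:
P(X = 2) = 0.065100

Rounded to 4 decimal places: 0.0651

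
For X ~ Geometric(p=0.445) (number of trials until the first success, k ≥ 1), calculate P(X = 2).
0.246975

We have X ~ Geometric(p=0.445) (number of trials until the first success, k ≥ 1).

For a Geometric distribution, the PMF gives us the probability of each outcome.

Using the PMF formula:
P(X = 2) = 0.246975

Rounded to 4 decimal places: 0.2470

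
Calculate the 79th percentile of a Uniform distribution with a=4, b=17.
14.2700

We have X ~ Uniform(a=4, b=17).

We want to find x such that P(X ≤ x) = 0.79.

This is the 79th percentile, which means 79% of values fall below this point.

Using the inverse CDF (quantile function):
x = F⁻¹(0.79) = 14.2700

Verification: P(X ≤ 14.2700) = 0.79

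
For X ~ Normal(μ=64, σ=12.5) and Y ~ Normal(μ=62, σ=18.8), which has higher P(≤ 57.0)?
Y has higher probability (P(Y ≤ 57.0) = 0.3951 > P(X ≤ 57.0) = 0.2877)

Compute P(≤ 57.0) for each distribution:

X ~ Normal(μ=64, σ=12.5):
P(X ≤ 57.0) = 0.2877

Y ~ Normal(μ=62, σ=18.8):
P(Y ≤ 57.0) = 0.3951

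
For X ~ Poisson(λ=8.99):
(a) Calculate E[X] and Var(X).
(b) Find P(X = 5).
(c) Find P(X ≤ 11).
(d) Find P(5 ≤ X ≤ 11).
(a) E[X] = 8.9900, Var(X) = 8.9900
(b) P(X = 5) = 0.060997
(c) P(X ≤ 11) = 0.803978
(d) P(5 ≤ X ≤ 11) = 0.748676

We have X ~ Poisson(λ=8.99).

(a) Moments:
E[X] = 8.9900
Var(X) = 8.9900
σ = √Var(X) = 2.9983

(b) Point probability using PMF:
P(X = 5) = 0.060997

(c) Cumulative probability using CDF:
P(X ≤ 11) = F(11) = 0.803978

(d) Range probability:
P(5 ≤ X ≤ 11) = P(X ≤ 11) - P(X ≤ 4)
                   = F(11) - F(4)
                   = 0.803978 - 0.055302
                   = 0.748676

This means approximately 74.9% of outcomes fall in the interval [5, 11].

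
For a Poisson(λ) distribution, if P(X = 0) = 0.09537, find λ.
λ = 2.3500

For a Poisson(λ) distribution, the PMF at 0 is:
P(X = 0) = λ^0 e^(-λ) / 0! = e^(-λ)

Given P(X = 0) = 0.09537:
e^(-λ) = 0.09537
-λ = ln(0.09537)
λ = -ln(0.09537) = 2.3500

Verification: e^(-2.3500) = 0.09537 ✓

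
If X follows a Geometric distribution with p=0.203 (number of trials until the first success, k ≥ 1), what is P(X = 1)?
0.203000

We have X ~ Geometric(p=0.203) (number of trials until the first success, k ≥ 1).

For a Geometric distribution, the PMF gives us the probability of each outcome.

Using the PMF formula:
P(X = 1) = 0.203000

Rounded to 4 decimal places: 0.2030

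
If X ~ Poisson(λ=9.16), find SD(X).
3.0265

We have X ~ Poisson(λ=9.16).

For a Poisson distribution with λ=9.16:
σ = √Var(X) = 3.0265

The standard deviation is the square root of the variance.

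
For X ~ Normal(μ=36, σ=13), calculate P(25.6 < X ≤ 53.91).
0.703995

We have X ~ Normal(μ=36, σ=13).

To find P(25.6 < X ≤ 53.91), we use:
P(25.6 < X ≤ 53.91) = P(X ≤ 53.91) - P(X ≤ 25.6)
                 = F(53.91) - F(25.6)
                 = 0.915851 - 0.211855
                 = 0.703995

So there's approximately a 70.4% chance that X falls in this range.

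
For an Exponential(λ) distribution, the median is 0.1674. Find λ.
λ = 4.1407

For X ~ Exponential(λ), the CDF is F(x) = 1 - e^(-λx).
The median m satisfies F(m) = 0.5:
1 - e^(-λm) = 0.5
e^(-λm) = 0.5
λm = ln(2)
m = ln(2) / λ

Given m = 0.1674:
λ = ln(2) / 0.1674 = 0.693147 / 0.1674 = 4.1407

Verification: ln(2) / 4.1407 = 0.1674 ✓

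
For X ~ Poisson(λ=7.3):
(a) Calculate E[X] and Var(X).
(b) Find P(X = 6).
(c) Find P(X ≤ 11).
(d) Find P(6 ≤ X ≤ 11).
(a) E[X] = 7.3000, Var(X) = 7.3000
(b) P(X = 6) = 0.141989
(c) P(X ≤ 11) = 0.931919
(d) P(6 ≤ X ≤ 11) = 0.667876

We have X ~ Poisson(λ=7.3).

(a) Moments:
E[X] = 7.3000
Var(X) = 7.3000
σ = √Var(X) = 2.7019

(b) Point probability using PMF:
P(X = 6) = 0.141989

(c) Cumulative probability using CDF:
P(X ≤ 11) = F(11) = 0.931919

(d) Range probability:
P(6 ≤ X ≤ 11) = P(X ≤ 11) - P(X ≤ 5)
                   = F(11) - F(5)
                   = 0.931919 - 0.264043
                   = 0.667876

This means approximately 66.8% of outcomes fall in the interval [6, 11].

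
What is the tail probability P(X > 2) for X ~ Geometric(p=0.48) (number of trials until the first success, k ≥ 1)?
0.270400

We have X ~ Geometric(p=0.48) (number of trials until the first success, k ≥ 1).

P(X > 2) = 1 - P(X ≤ 2)
                = 1 - F(2)
                = 1 - 0.729600
                = 0.270400

So there's approximately a 27.0% chance that X exceeds 2.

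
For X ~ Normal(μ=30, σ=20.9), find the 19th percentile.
11.6520

We have X ~ Normal(μ=30, σ=20.9).

We want to find x such that P(X ≤ x) = 0.19.

This is the 19th percentile, which means 19% of values fall below this point.

Using the inverse CDF (quantile function):
x = F⁻¹(0.19) = 11.6520

Verification: P(X ≤ 11.6520) = 0.19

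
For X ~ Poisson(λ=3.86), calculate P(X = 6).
0.096786

We have X ~ Poisson(λ=3.86).

For a Poisson distribution, the PMF gives us the probability of each outcome.

Using the PMF formula:
P(X = 6) = 0.096786

Rounded to 4 decimal places: 0.0968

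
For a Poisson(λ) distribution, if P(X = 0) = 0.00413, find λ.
λ = 5.4895

For a Poisson(λ) distribution, the PMF at 0 is:
P(X = 0) = λ^0 e^(-λ) / 0! = e^(-λ)

Given P(X = 0) = 0.00413:
e^(-λ) = 0.00413
-λ = ln(0.00413)
λ = -ln(0.00413) = 5.4895

Verification: e^(-5.4895) = 0.00413 ✓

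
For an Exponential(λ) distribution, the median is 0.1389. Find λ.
λ = 4.9903

For X ~ Exponential(λ), the CDF is F(x) = 1 - e^(-λx).
The median m satisfies F(m) = 0.5:
1 - e^(-λm) = 0.5
e^(-λm) = 0.5
λm = ln(2)
m = ln(2) / λ

Given m = 0.1389:
λ = ln(2) / 0.1389 = 0.693147 / 0.1389 = 4.9903

Verification: ln(2) / 4.9903 = 0.1389 ✓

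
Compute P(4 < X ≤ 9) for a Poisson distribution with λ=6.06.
0.634778

We have X ~ Poisson(λ=6.06).

To find P(4 < X ≤ 9), we use:
P(4 < X ≤ 9) = P(X ≤ 9) - P(X ≤ 4)
                 = F(9) - F(4)
                 = 0.911884 - 0.277106
                 = 0.634778

So there's approximately a 63.5% chance that X falls in this range.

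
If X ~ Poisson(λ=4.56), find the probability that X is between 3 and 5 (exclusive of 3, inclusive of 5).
0.360374

We have X ~ Poisson(λ=4.56).

To find P(3 < X ≤ 5), we use:
P(3 < X ≤ 5) = P(X ≤ 5) - P(X ≤ 3)
                 = F(5) - F(3)
                 = 0.692648 - 0.332274
                 = 0.360374

So there's approximately a 36.0% chance that X falls in this range.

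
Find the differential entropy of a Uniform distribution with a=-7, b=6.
2.5649 nats

We have X ~ Uniform(a=-7, b=6).

The differential entropy measures the uncertainty or information content of the distribution.

For a Uniform distribution with a=-7, b=6:
h(X) = 2.5649 nats

(In bits, this would be 3.7004 bits.)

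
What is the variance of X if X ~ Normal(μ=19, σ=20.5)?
420.2500

We have X ~ Normal(μ=19, σ=20.5).

For a Normal distribution with μ=19, σ=20.5:
Var(X) = 420.2500

The variance measures the spread of the distribution around the mean.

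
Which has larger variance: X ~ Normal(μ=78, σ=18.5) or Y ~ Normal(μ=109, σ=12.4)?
X has larger variance (342.2500 > 153.7600)

Compute the variance for each distribution:

X ~ Normal(μ=78, σ=18.5):
Var(X) = 342.2500

Y ~ Normal(μ=109, σ=12.4):
Var(Y) = 153.7600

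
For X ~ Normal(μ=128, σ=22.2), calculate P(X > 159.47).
0.078159

We have X ~ Normal(μ=128, σ=22.2).

P(X > 159.47) = 1 - P(X ≤ 159.47)
                = 1 - F(159.47)
                = 1 - 0.921841
                = 0.078159

So there's approximately a 7.8% chance that X exceeds 159.47.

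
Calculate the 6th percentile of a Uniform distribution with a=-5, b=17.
-3.6800

We have X ~ Uniform(a=-5, b=17).

We want to find x such that P(X ≤ x) = 0.06.

This is the 6th percentile, which means 6% of values fall below this point.

Using the inverse CDF (quantile function):
x = F⁻¹(0.06) = -3.6800

Verification: P(X ≤ -3.6800) = 0.06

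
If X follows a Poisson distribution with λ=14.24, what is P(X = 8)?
0.027429

We have X ~ Poisson(λ=14.24).

For a Poisson distribution, the PMF gives us the probability of each outcome.

Using the PMF formula:
P(X = 8) = 0.027429

Rounded to 4 decimal places: 0.0274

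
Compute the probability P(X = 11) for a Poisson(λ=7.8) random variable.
0.066740

We have X ~ Poisson(λ=7.8).

For a Poisson distribution, the PMF gives us the probability of each outcome.

Using the PMF formula:
P(X = 11) = 0.066740

Rounded to 4 decimal places: 0.0667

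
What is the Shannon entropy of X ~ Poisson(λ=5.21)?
2.2259 nats

We have X ~ Poisson(λ=5.21).

The Shannon entropy measures the uncertainty or information content of the distribution.

For a Poisson distribution with λ=5.21:
H(X) = 2.2259 nats

(In bits, this would be 3.2113 bits.)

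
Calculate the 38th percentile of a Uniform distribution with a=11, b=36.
20.5000

We have X ~ Uniform(a=11, b=36).

We want to find x such that P(X ≤ x) = 0.38.

This is the 38th percentile, which means 38% of values fall below this point.

Using the inverse CDF (quantile function):
x = F⁻¹(0.38) = 20.5000

Verification: P(X ≤ 20.5000) = 0.38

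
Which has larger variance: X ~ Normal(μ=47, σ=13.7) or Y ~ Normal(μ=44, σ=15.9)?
Y has larger variance (252.8100 > 187.6900)

Compute the variance for each distribution:

X ~ Normal(μ=47, σ=13.7):
Var(X) = 187.6900

Y ~ Normal(μ=44, σ=15.9):
Var(Y) = 252.8100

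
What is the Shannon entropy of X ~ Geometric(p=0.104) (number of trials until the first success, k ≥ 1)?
3.2095 nats

We have X ~ Geometric(p=0.104) (number of trials until the first success, k ≥ 1).

The Shannon entropy measures the uncertainty or information content of the distribution.

For a Geometric distribution with p=0.104 (number of trials until the first success, k ≥ 1):
H(X) = 3.2095 nats

(In bits, this would be 4.6303 bits.)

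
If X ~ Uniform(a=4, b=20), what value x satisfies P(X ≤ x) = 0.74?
15.8400

We have X ~ Uniform(a=4, b=20).

We want to find x such that P(X ≤ x) = 0.74.

This is the 74th percentile, which means 74% of values fall below this point.

Using the inverse CDF (quantile function):
x = F⁻¹(0.74) = 15.8400

Verification: P(X ≤ 15.8400) = 0.74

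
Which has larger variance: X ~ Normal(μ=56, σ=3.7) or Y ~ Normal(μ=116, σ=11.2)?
Y has larger variance (125.4400 > 13.6900)

Compute the variance for each distribution:

X ~ Normal(μ=56, σ=3.7):
Var(X) = 13.6900

Y ~ Normal(μ=116, σ=11.2):
Var(Y) = 125.4400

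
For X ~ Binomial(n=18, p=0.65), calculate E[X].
11.7000

We have X ~ Binomial(n=18, p=0.65).

For a Binomial distribution with n=18, p=0.65:
E[X] = 11.7000

This is the expected (average) value of X.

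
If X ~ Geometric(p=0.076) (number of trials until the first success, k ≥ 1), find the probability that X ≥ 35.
0.068053

We have X ~ Geometric(p=0.076) (number of trials until the first success, k ≥ 1).

For discrete distributions, P(X ≥ 35) = 1 - P(X ≤ 34).

P(X ≤ 34) = 0.931947
P(X ≥ 35) = 1 - 0.931947 = 0.068053

So there's approximately a 6.8% chance that X is at least 35.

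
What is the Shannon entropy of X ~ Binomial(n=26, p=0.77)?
2.1763 nats

We have X ~ Binomial(n=26, p=0.77).

The Shannon entropy measures the uncertainty or information content of the distribution.

For a Binomial distribution with n=26, p=0.77:
H(X) = 2.1763 nats

(In bits, this would be 3.1397 bits.)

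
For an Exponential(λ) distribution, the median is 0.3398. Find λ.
λ = 2.0399

For X ~ Exponential(λ), the CDF is F(x) = 1 - e^(-λx).
The median m satisfies F(m) = 0.5:
1 - e^(-λm) = 0.5
e^(-λm) = 0.5
λm = ln(2)
m = ln(2) / λ

Given m = 0.3398:
λ = ln(2) / 0.3398 = 0.693147 / 0.3398 = 2.0399

Verification: ln(2) / 2.0399 = 0.3398 ✓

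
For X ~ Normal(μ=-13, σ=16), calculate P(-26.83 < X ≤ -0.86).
0.582308

We have X ~ Normal(μ=-13, σ=16).

To find P(-26.83 < X ≤ -0.86), we use:
P(-26.83 < X ≤ -0.86) = P(X ≤ -0.86) - P(X ≤ -26.83)
                 = F(-0.86) - F(-26.83)
                 = 0.775999 - 0.193691
                 = 0.582308

So there's approximately a 58.2% chance that X falls in this range.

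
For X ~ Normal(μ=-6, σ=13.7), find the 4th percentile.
-29.9844

We have X ~ Normal(μ=-6, σ=13.7).

We want to find x such that P(X ≤ x) = 0.04.

This is the 4th percentile, which means 4% of values fall below this point.

Using the inverse CDF (quantile function):
x = F⁻¹(0.04) = -29.9844

Verification: P(X ≤ -29.9844) = 0.04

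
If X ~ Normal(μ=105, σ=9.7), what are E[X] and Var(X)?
E[X] = 105.0000, Var(X) = 94.0900

We have X ~ Normal(μ=105, σ=9.7).

For a Normal distribution with μ=105, σ=9.7:

Expected value:
E[X] = 105.0000

Variance:
Var(X) = 94.0900

Standard deviation:
σ = √Var(X) = 9.7000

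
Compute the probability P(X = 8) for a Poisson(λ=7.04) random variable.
0.131108

We have X ~ Poisson(λ=7.04).

For a Poisson distribution, the PMF gives us the probability of each outcome.

Using the PMF formula:
P(X = 8) = 0.131108

Rounded to 4 decimal places: 0.1311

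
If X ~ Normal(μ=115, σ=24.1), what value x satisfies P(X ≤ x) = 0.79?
134.4348

We have X ~ Normal(μ=115, σ=24.1).

We want to find x such that P(X ≤ x) = 0.79.

This is the 79th percentile, which means 79% of values fall below this point.

Using the inverse CDF (quantile function):
x = F⁻¹(0.79) = 134.4348

Verification: P(X ≤ 134.4348) = 0.79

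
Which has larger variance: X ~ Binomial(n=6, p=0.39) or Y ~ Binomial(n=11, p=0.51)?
Y has larger variance (2.7489 > 1.4274)

Compute the variance for each distribution:

X ~ Binomial(n=6, p=0.39):
Var(X) = 1.4274

Y ~ Binomial(n=11, p=0.51):
Var(Y) = 2.7489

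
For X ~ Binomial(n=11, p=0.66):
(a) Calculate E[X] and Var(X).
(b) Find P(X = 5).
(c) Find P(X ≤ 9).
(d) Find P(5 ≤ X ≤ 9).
(a) E[X] = 7.2600, Var(X) = 2.4684
(b) P(X = 5) = 0.089379
(c) P(X ≤ 9) = 0.930993
(d) P(5 ≤ X ≤ 9) = 0.888022

We have X ~ Binomial(n=11, p=0.66).

(a) Moments:
E[X] = 7.2600
Var(X) = 2.4684
σ = √Var(X) = 1.5711

(b) Point probability using PMF:
P(X = 5) = 0.089379

(c) Cumulative probability using CDF:
P(X ≤ 9) = F(9) = 0.930993

(d) Range probability:
P(5 ≤ X ≤ 9) = P(X ≤ 9) - P(X ≤ 4)
                   = F(9) - F(4)
                   = 0.930993 - 0.042971
                   = 0.888022

This means approximately 88.8% of outcomes fall in the interval [5, 9].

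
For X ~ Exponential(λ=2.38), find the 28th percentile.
0.1380

We have X ~ Exponential(λ=2.38).

We want to find x such that P(X ≤ x) = 0.28.

This is the 28th percentile, which means 28% of values fall below this point.

Using the inverse CDF (quantile function):
x = F⁻¹(0.28) = 0.1380

Verification: P(X ≤ 0.1380) = 0.28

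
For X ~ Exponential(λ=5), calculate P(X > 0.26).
0.272532

We have X ~ Exponential(λ=5).

P(X > 0.26) = 1 - P(X ≤ 0.26)
                = 1 - F(0.26)
                = 1 - 0.727468
                = 0.272532

So there's approximately a 27.3% chance that X exceeds 0.26.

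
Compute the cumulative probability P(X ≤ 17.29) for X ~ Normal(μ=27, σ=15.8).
0.269424

We have X ~ Normal(μ=27, σ=15.8).

The CDF gives us P(X ≤ k).

Using the CDF:
P(X ≤ 17.29) = 0.269424

This means there's approximately a 26.9% chance that X is at most 17.29.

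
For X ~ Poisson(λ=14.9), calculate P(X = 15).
0.102402

We have X ~ Poisson(λ=14.9).

For a Poisson distribution, the PMF gives us the probability of each outcome.

Using the PMF formula:
P(X = 15) = 0.102402

Rounded to 4 decimal places: 0.1024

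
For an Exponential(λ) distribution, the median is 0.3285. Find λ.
λ = 2.1100

For X ~ Exponential(λ), the CDF is F(x) = 1 - e^(-λx).
The median m satisfies F(m) = 0.5:
1 - e^(-λm) = 0.5
e^(-λm) = 0.5
λm = ln(2)
m = ln(2) / λ

Given m = 0.3285:
λ = ln(2) / 0.3285 = 0.693147 / 0.3285 = 2.1100

Verification: ln(2) / 2.1100 = 0.3285 ✓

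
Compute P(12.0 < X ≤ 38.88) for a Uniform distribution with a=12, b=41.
0.926897

We have X ~ Uniform(a=12, b=41).

To find P(12.0 < X ≤ 38.88), we use:
P(12.0 < X ≤ 38.88) = P(X ≤ 38.88) - P(X ≤ 12.0)
                 = F(38.88) - F(12.0)
                 = 0.926897 - 0.000000
                 = 0.926897

So there's approximately a 92.7% chance that X falls in this range.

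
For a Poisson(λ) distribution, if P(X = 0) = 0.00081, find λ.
λ = 7.1185

For a Poisson(λ) distribution, the PMF at 0 is:
P(X = 0) = λ^0 e^(-λ) / 0! = e^(-λ)

Given P(X = 0) = 0.00081:
e^(-λ) = 0.00081
-λ = ln(0.00081)
λ = -ln(0.00081) = 7.1185

Verification: e^(-7.1185) = 0.00081 ✓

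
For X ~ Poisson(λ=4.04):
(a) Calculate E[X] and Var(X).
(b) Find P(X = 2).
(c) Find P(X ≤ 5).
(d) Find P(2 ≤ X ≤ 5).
(a) E[X] = 4.0400, Var(X) = 4.0400
(b) P(X = 2) = 0.143609
(c) P(X ≤ 5) = 0.778848
(d) P(2 ≤ X ≤ 5) = 0.690157

We have X ~ Poisson(λ=4.04).

(a) Moments:
E[X] = 4.0400
Var(X) = 4.0400
σ = √Var(X) = 2.0100

(b) Point probability using PMF:
P(X = 2) = 0.143609

(c) Cumulative probability using CDF:
P(X ≤ 5) = F(5) = 0.778848

(d) Range probability:
P(2 ≤ X ≤ 5) = P(X ≤ 5) - P(X ≤ 1)
                   = F(5) - F(1)
                   = 0.778848 - 0.088691
                   = 0.690157

This means approximately 69.0% of outcomes fall in the interval [2, 5].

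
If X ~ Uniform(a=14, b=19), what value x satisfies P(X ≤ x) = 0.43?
16.1500

We have X ~ Uniform(a=14, b=19).

We want to find x such that P(X ≤ x) = 0.43.

This is the 43rd percentile, which means 43% of values fall below this point.

Using the inverse CDF (quantile function):
x = F⁻¹(0.43) = 16.1500

Verification: P(X ≤ 16.1500) = 0.43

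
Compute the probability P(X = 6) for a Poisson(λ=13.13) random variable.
0.014124

We have X ~ Poisson(λ=13.13).

For a Poisson distribution, the PMF gives us the probability of each outcome.

Using the PMF formula:
P(X = 6) = 0.014124

Rounded to 4 decimal places: 0.0141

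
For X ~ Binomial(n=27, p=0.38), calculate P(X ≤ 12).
0.813581

We have X ~ Binomial(n=27, p=0.38).

The CDF gives us P(X ≤ k).

Using the CDF:
P(X ≤ 12) = 0.813581

This means there's approximately a 81.4% chance that X is at most 12.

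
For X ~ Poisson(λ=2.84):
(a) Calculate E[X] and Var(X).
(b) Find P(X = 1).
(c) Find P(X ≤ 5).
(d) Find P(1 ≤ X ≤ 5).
(a) E[X] = 2.8400, Var(X) = 2.8400
(b) P(X = 1) = 0.165929
(c) P(X ≤ 5) = 0.931346
(d) P(1 ≤ X ≤ 5) = 0.872921

We have X ~ Poisson(λ=2.84).

(a) Moments:
E[X] = 2.8400
Var(X) = 2.8400
σ = √Var(X) = 1.6852

(b) Point probability using PMF:
P(X = 1) = 0.165929

(c) Cumulative probability using CDF:
P(X ≤ 5) = F(5) = 0.931346

(d) Range probability:
P(1 ≤ X ≤ 5) = P(X ≤ 5) - P(X ≤ 0)
                   = F(5) - F(0)
                   = 0.931346 - 0.058426
                   = 0.872921

This means approximately 87.3% of outcomes fall in the interval [1, 5].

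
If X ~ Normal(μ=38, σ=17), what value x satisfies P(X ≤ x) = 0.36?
31.9062

We have X ~ Normal(μ=38, σ=17).

We want to find x such that P(X ≤ x) = 0.36.

This is the 36th percentile, which means 36% of values fall below this point.

Using the inverse CDF (quantile function):
x = F⁻¹(0.36) = 31.9062

Verification: P(X ≤ 31.9062) = 0.36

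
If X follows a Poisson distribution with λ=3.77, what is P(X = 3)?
0.205865

We have X ~ Poisson(λ=3.77).

For a Poisson distribution, the PMF gives us the probability of each outcome.

Using the PMF formula:
P(X = 3) = 0.205865

Rounded to 4 decimal places: 0.2059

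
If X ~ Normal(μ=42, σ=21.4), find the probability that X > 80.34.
0.036599

We have X ~ Normal(μ=42, σ=21.4).

P(X > 80.34) = 1 - P(X ≤ 80.34)
                = 1 - F(80.34)
                = 1 - 0.963401
                = 0.036599

So there's approximately a 3.7% chance that X exceeds 80.34.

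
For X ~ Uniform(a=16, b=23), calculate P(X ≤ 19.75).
0.535714

We have X ~ Uniform(a=16, b=23).

The CDF gives us P(X ≤ k).

Using the CDF:
P(X ≤ 19.75) = 0.535714

This means there's approximately a 53.6% chance that X is at most 19.75.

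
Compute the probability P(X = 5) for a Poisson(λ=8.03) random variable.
0.090576

We have X ~ Poisson(λ=8.03).

For a Poisson distribution, the PMF gives us the probability of each outcome.

Using the PMF formula:
P(X = 5) = 0.090576

Rounded to 4 decimal places: 0.0906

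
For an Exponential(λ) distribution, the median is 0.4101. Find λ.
λ = 1.6902

For X ~ Exponential(λ), the CDF is F(x) = 1 - e^(-λx).
The median m satisfies F(m) = 0.5:
1 - e^(-λm) = 0.5
e^(-λm) = 0.5
λm = ln(2)
m = ln(2) / λ

Given m = 0.4101:
λ = ln(2) / 0.4101 = 0.693147 / 0.4101 = 1.6902

Verification: ln(2) / 1.6902 = 0.4101 ✓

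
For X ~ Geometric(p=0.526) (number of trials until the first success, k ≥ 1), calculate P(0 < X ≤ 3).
0.893504

We have X ~ Geometric(p=0.526) (number of trials until the first success, k ≥ 1).

To find P(0 < X ≤ 3), we use:
P(0 < X ≤ 3) = P(X ≤ 3) - P(X ≤ 0)
                 = F(3) - F(0)
                 = 0.893504 - 0.000000
                 = 0.893504

So there's approximately a 89.4% chance that X falls in this range.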